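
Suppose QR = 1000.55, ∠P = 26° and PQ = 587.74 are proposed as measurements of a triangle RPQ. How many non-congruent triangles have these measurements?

PQ·sin P = 587.74·sin(26°) ≈ 257.6.
Since QR ≥ PQ, exactly one triangle exists.

1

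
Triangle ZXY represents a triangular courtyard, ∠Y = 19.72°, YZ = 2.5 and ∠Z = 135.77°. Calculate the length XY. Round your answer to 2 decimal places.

4.20

The third angle is ∠X = 180° − ∠Y − ∠Z = 24.51°.
Law of sines: XY = YZ·sin Z/sin X ≈ 4.2035.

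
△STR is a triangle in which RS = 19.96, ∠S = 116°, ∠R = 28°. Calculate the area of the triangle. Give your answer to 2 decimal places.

area ≈ 143.00

The third angle is ∠T = 180° − ∠R − ∠S = 36.00°.
Law of sines: TR = RS·sin S/sin T ≈ 30.521.
Law of sines: ST = RS·sin R/sin T ≈ 15.942.
Area = ½·RS·TR·sin R ≈ 143.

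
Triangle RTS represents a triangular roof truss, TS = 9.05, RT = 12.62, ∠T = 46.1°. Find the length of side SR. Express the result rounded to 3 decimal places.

9.098

By the law of cosines, SR² = RT² + TS² − 2·RT·TS·cos T = 82.779, so SR ≈ 9.0983.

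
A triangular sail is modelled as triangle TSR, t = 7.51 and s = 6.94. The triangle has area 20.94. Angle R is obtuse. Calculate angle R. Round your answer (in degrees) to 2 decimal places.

From area = ½·t·s·sin R, we get sin R = 2·area/(t·s) ≈ 0.80354.
Taking the obtuse solution, ∠R ≈ 126.53°.

∠R ≈ 126.53°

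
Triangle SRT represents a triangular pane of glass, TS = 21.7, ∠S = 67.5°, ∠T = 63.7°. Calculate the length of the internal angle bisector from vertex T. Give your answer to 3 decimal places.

The third angle is ∠R = 180° − ∠T − ∠S = 48.80°.
Law of sines: RT = TS·sin S/sin R ≈ 26.645.
Law of sines: SR = TS·sin T/sin R ≈ 25.855.
The bisector from T has length 2·RT·TS·cos(∠T/2)/(RT+TS) ≈ 20.318.

20.318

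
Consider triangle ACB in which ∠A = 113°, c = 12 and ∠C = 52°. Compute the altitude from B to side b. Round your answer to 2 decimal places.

The third angle is ∠B = 180° − ∠A − ∠C = 15.00°.
Law of sines: a = c·sin A/sin C ≈ 14.018.
Law of sines: b = c·sin B/sin C ≈ 3.9414.
Area = ½·c·a·sin B ≈ 21.768.
The altitude from B has length 2·area/b ≈ 11.046.

11.05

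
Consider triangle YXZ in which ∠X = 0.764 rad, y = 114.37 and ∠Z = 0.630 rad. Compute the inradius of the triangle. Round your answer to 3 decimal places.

20.577

The third angle is ∠Y = π − ∠X − ∠Z = 1.748 rad.
Law of sines: x = y·sin X/sin Y ≈ 80.376.
Law of sines: z = y·sin Z/sin Y ≈ 68.447.
Area = ½·y·x·sin Z ≈ 2707.9.
Semiperimeter s = (114.37+80.376+68.447)/2 = 131.6.
Inradius = area/s = 2707.9/131.6 ≈ 20.577.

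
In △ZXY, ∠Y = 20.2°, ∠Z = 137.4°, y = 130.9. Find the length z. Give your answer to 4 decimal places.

The third angle is ∠X = 180° − ∠Y − ∠Z = 22.40°.
Law of sines: z = y·sin Z/sin Y ≈ 256.6.

256.5987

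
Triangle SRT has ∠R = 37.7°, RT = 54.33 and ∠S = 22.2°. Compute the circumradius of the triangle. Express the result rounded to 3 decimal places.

71.895

The third angle is ∠T = 180° − ∠S − ∠R = 120.10°.
Law of sines: TS = RT·sin R/sin S ≈ 87.932.
Law of sines: SR = RT·sin T/sin S ≈ 124.4.
Circumradius = RT/(2 sin S) ≈ 71.895.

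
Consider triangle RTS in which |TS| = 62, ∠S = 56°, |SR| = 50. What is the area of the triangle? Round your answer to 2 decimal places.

Area = ½·|TS|·|SR|·sin S ≈ 1285.

1285.01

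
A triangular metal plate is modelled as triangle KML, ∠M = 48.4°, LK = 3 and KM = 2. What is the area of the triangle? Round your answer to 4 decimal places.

2.9377

Law of sines: sin L = KM·sin M/LK ≈ 0.49853.
Since LK ≥ KM, only the acute value applies: ∠L ≈ 29.90°.
Then ∠K = 180° − ∠M − ∠L ≈ 101.70°.
Law of sines gives ML = LK·sin K/sin M ≈ 3.9285.
Area = ½·LK·KM·sin K ≈ 2.9377.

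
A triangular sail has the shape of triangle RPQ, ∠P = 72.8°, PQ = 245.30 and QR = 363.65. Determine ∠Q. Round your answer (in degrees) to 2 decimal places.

Law of sines: sin R = PQ·sin P/QR ≈ 0.64438.
Since QR ≥ PQ, only the acute value applies: ∠R ≈ 40.12°.
Then ∠Q = 180° − ∠P − ∠R ≈ 67.08°.

67.08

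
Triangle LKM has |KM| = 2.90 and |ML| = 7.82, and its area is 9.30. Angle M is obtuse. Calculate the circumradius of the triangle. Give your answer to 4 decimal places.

From area = ½·|KM|·|ML|·sin M, we get sin M = 2·area/(|KM|·|ML|) ≈ 0.82018.
Taking the obtuse solution, ∠M ≈ 2.180 rad.
Law of cosines then gives |LK| ≈ 9.773.
Circumradius = |LK|/(2 sin M) ≈ 5.9578.

5.9578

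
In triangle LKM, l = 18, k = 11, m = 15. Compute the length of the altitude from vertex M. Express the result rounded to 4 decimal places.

Semiperimeter s = (18 + 11 + 15)/2 = 22.
Heron's formula: area = √(22·4·11·7) ≈ 82.316.
The altitude from M has length 2·area/m ≈ 10.976.

h_M ≈ 10.9755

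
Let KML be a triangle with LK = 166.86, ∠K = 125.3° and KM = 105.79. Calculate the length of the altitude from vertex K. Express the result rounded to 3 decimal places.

By the law of cosines, ML² = LK² + KM² − 2·LK·KM·cos K = 59435, so ML ≈ 243.79.
Area = ½·LK·KM·sin K ≈ 7203.3.
The altitude from K has length 2·area/ML ≈ 59.094.

h_K ≈ 59.094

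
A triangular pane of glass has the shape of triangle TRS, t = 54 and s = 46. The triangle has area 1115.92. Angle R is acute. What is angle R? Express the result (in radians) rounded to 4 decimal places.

1.1163

From area = ½·s·t·sin R, we get sin R = 2·area/(s·t) ≈ 0.89849.
Taking the acute solution, ∠R ≈ 1.1163 rad.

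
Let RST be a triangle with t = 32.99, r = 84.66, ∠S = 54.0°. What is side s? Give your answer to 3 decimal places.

By the law of cosines, s² = t² + r² − 2·t·r·cos S = 4972.4, so s ≈ 70.515.

70.515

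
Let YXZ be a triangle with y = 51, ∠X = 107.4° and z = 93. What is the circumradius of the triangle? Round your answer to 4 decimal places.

R ≈ 62.1895

By the law of cosines, x² = z² + y² − 2·z·y·cos X = 14087, so x ≈ 118.69.
Area = ½·z·y·sin X ≈ 2263.
Circumradius = x/(2 sin X) ≈ 62.189.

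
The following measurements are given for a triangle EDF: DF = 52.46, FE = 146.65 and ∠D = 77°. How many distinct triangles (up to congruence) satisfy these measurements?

DF·sin D = 52.46·sin(77°) ≈ 51.12.
Since FE ≥ DF, exactly one triangle exists.

1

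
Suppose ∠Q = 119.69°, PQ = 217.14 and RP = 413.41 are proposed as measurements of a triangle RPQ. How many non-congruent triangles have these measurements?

PQ·sin Q = 217.14·sin(119.69°) ≈ 188.6.
Since ∠Q is not acute, a triangle exists only if RP > PQ; here RP > PQ, so there is exactly one triangle.

1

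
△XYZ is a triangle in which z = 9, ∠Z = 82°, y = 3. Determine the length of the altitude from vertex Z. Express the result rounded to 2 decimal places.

2.94

Law of sines: sin Y = y·sin Z/z ≈ 0.33009.
Since z ≥ y, only the acute value applies: ∠Y ≈ 19.27°.
Then ∠X = 180° − ∠Z − ∠Y ≈ 78.73°.
Law of sines gives x = z·sin X/sin Z ≈ 8.9131.
Area = ½·z·y·sin X ≈ 13.239.
The altitude from Z has length 2·area/z ≈ 2.9421.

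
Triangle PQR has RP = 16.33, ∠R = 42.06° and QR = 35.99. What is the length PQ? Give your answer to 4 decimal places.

26.2537

By the law of cosines, PQ² = QR² + RP² − 2·QR·RP·cos R = 689.26, so PQ ≈ 26.254.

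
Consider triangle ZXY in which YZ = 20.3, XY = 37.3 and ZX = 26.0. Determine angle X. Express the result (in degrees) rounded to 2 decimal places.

By the law of cosines, cos X = (ZX² + XY² − YZ²) / (2·ZX·XY) ≈ 0.85337, so ∠X ≈ 31.42°.

∠X ≈ 31.42°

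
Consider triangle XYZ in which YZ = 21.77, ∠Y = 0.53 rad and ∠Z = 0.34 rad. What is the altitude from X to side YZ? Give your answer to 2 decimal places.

h_X ≈ 4.80

The third angle is ∠X = π − ∠Y − ∠Z = 2.272 rad.
Law of sines: ZX = YZ·sin Y/sin X ≈ 14.399.
Law of sines: XY = YZ·sin Z/sin X ≈ 9.4985.
Area = ½·YZ·ZX·sin Z ≈ 52.268.
The altitude from X has length 2·area/YZ ≈ 4.8018.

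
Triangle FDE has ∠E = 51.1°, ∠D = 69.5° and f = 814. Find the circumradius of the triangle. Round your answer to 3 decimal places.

The third angle is ∠F = 180° − ∠D − ∠E = 59.40°.
Law of sines: d = f·sin D/sin F ≈ 885.81.
Law of sines: e = f·sin E/sin F ≈ 735.98.
Circumradius = f/(2 sin F) ≈ 472.85.

R ≈ 472.848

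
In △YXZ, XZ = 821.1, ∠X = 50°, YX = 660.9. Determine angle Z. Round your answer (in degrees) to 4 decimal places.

By the law of cosines, ZY² = YX² + XZ² − 2·YX·XZ·cos X = 4.1336e+05, so ZY ≈ 642.93.
Law of cosines again: cos Z = (XZ² + ZY² − YX²)/(2·XZ·ZY) ≈ 0.61637, so ∠Z ≈ 51.95°.

∠Z ≈ 51.9485°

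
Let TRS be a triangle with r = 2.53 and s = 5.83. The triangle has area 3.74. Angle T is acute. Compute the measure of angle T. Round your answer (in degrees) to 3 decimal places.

From area = ½·r·s·sin T, we get sin T = 2·area/(r·s) ≈ 0.50712.
Taking the acute solution, ∠T ≈ 30.47°.

∠T ≈ 30.472°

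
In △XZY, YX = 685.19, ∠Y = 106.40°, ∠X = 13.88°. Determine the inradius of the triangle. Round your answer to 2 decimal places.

76.44

The third angle is ∠Z = 180° − ∠Y − ∠X = 59.72°.
Law of sines: ZY = YX·sin X/sin Z ≈ 190.34.
Law of sines: XZ = YX·sin Y/sin Z ≈ 761.16.
Area = ½·YX·ZY·sin Y ≈ 62555.
Semiperimeter s = (190.34+685.19+761.16)/2 = 818.34.
Inradius = area/s = 62555/818.34 ≈ 76.442.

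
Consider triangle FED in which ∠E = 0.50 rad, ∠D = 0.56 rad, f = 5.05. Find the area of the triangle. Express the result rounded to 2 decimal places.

3.72

The third angle is ∠F = π − ∠E − ∠D = 2.082 rad.
Law of sines: e = f·sin E/sin F ≈ 2.7754.
Law of sines: d = f·sin D/sin F ≈ 3.075.
Area = ½·f·e·sin D ≈ 3.7224.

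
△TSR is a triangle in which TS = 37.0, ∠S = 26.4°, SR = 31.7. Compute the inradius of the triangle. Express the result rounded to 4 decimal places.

By the law of cosines, RT² = TS² + SR² − 2·TS·SR·cos S = 272.73, so RT ≈ 16.515.
Area = ½·TS·SR·sin S ≈ 260.76.
Semiperimeter s = (31.7+16.515+37)/2 = 42.607.
Inradius = area/s = 260.76/42.607 ≈ 6.12.

6.1200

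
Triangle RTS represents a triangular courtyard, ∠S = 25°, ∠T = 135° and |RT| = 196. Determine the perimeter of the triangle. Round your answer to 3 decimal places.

The third angle is ∠R = 180° − ∠T − ∠S = 20.00°.
Law of sines: |TS| = |RT|·sin R/sin S ≈ 158.62.
Law of sines: |SR| = |RT|·sin T/sin S ≈ 327.94.
Semiperimeter s = (158.62+327.94+196)/2 = 341.28.
Perimeter = 158.62 + 327.94 + 196 = 682.56.

perimeter ≈ 682.559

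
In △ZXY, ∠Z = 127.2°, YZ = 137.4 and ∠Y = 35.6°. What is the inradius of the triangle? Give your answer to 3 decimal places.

r ≈ 38.050

The third angle is ∠X = 180° − ∠Y − ∠Z = 17.20°.
Law of sines: XY = YZ·sin Z/sin X ≈ 370.11.
Law of sines: ZX = YZ·sin Y/sin X ≈ 270.48.
Area = ½·YZ·XY·sin Y ≈ 14801.
Semiperimeter s = (370.11+137.4+270.48)/2 = 388.99.
Inradius = area/s = 14801/388.99 ≈ 38.05.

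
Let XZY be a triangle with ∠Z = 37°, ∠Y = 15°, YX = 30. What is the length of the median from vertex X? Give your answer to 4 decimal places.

The third angle is ∠X = 180° − ∠Z − ∠Y = 128.00°.
Law of sines: ZY = YX·sin X/sin Z ≈ 39.282.
Law of sines: XZ = YX·sin Y/sin Z ≈ 12.902.
Median from X: ½√(2·YX² + 2·XZ² − ZY²) ≈ 12.144.

12.1436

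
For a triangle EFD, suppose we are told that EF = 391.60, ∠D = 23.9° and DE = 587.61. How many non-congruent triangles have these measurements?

2

DE·sin D = 587.61·sin(23.9°) ≈ 238.1.
Since DE sin D < EF < DE (238.1 < 391.60 < 587.61), two triangles exist.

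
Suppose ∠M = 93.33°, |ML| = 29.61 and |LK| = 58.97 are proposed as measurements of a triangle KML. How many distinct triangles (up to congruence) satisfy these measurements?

|ML|·sin M = 29.61·sin(93.33°) ≈ 29.56.
Since ∠M is not acute, a triangle exists only if |LK| > |ML|; here |LK| > |ML|, so there is exactly one triangle.

1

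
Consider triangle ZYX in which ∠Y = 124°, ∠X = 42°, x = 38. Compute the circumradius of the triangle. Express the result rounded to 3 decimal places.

28.395

The third angle is ∠Z = 180° − ∠Y − ∠X = 14.00°.
Law of sines: z = x·sin Z/sin X ≈ 13.739.
Law of sines: y = x·sin Y/sin X ≈ 47.081.
Circumradius = x/(2 sin X) ≈ 28.395.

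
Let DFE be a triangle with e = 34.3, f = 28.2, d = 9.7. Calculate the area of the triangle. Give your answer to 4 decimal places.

116.4140

Semiperimeter s = (9.7 + 28.2 + 34.3)/2 = 36.1.
Heron's formula: area = √(36.1·26.4·7.9·1.8) ≈ 116.41.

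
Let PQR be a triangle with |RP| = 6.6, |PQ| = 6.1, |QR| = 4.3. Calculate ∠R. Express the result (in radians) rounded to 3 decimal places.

1.118

By the law of cosines, cos R = (|QR|² + |RP|² − |PQ|²) / (2·|QR|·|RP|) ≈ 0.43763, so ∠R ≈ 1.1178 rad.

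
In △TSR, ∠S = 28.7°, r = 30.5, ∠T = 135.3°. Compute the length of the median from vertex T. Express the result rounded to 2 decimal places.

19.04

The third angle is ∠R = 180° − ∠T − ∠S = 16.00°.
Law of sines: t = r·sin T/sin R ≈ 77.832.
Law of sines: s = r·sin S/sin R ≈ 53.138.
Median from T: ½√(2·s² + 2·r² − t²) ≈ 19.039.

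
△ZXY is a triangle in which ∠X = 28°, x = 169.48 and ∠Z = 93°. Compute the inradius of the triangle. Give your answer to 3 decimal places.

The third angle is ∠Y = 180° − ∠Z − ∠X = 59.00°.
Law of sines: z = x·sin Z/sin X ≈ 360.51.
Law of sines: y = x·sin Y/sin X ≈ 309.44.
Area = ½·x·z·sin Y ≈ 26186.
Semiperimeter s = (360.51+169.48+309.44)/2 = 419.71.
Inradius = area/s = 26186/419.71 ≈ 62.39.

r ≈ 62.390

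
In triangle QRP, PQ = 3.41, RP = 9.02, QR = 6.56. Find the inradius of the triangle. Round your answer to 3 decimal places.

r ≈ 0.945

Semiperimeter s = (9.02 + 3.41 + 6.56)/2 = 9.495.
Heron's formula: area = √(9.495·0.475·6.085·2.935) ≈ 8.9749.
Inradius = area/s = 8.9749/9.495 ≈ 0.94522.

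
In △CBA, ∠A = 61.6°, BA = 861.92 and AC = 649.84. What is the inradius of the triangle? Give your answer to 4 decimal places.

By the law of cosines, CB² = BA² + AC² − 2·BA·AC·cos A = 6.3239e+05, so CB ≈ 795.23.
Area = ½·BA·AC·sin A ≈ 2.4635e+05.
Semiperimeter s = (861.92+649.84+795.23)/2 = 1153.5.
Inradius = area/s = 2.4635e+05/1153.5 ≈ 213.57.

r ≈ 213.5681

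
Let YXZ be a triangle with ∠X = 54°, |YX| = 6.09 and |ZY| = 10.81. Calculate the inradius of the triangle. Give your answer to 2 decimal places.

Law of sines: sin Z = |YX|·sin X/|ZY| ≈ 0.45577.
Since |ZY| ≥ |YX|, only the acute value applies: ∠Z ≈ 27.11°.
Then ∠Y = 180° − ∠X − ∠Z ≈ 98.89°.
Law of sines gives |XZ| = |ZY|·sin Y/sin X ≈ 13.202.
Area = ½·|ZY|·|YX|·sin Y ≈ 32.521.
Semiperimeter s = (13.202+10.81+6.09)/2 = 15.051.
Inradius = area/s = 32.521/15.051 ≈ 2.1608.

r ≈ 2.16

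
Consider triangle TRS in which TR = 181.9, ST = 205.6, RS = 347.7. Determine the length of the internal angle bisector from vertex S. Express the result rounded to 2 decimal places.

By the law of cosines, cos S = (RS² + ST² − TR²) / (2·RS·ST) ≈ 0.90981, so ∠S ≈ 0.428 rad.
The bisector from S has length 2·RS·ST·cos(∠S/2)/(RS+ST) ≈ 252.51.

252.51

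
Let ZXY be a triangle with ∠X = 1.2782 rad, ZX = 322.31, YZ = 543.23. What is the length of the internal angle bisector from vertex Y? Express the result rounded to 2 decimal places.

Law of sines: sin Y = ZX·sin X/YZ ≈ 0.56810.
Since YZ ≥ ZX, only the acute value applies: ∠Y ≈ 0.6042 rad.
Then ∠Z = π − ∠X − ∠Y ≈ 1.2592 rad.
Law of sines gives XY = YZ·sin Z/sin X ≈ 540.02.
The bisector from Y has length 2·XY·YZ·cos(∠Y/2)/(XY+YZ) ≈ 517.09.

t_Y ≈ 517.09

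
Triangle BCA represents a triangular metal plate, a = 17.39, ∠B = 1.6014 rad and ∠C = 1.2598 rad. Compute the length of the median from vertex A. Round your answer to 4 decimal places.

The third angle is ∠A = π − ∠B − ∠C = 0.2804 rad.
Law of sines: b = a·sin B/sin A ≈ 62.811.
Law of sines: c = a·sin C/sin A ≈ 59.826.
Median from A: ½√(2·b² + 2·c² − a²) ≈ 60.717.

m_A ≈ 60.7171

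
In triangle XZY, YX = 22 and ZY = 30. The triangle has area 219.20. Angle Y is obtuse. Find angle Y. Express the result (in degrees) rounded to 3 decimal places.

∠Y ≈ 138.376°

From area = ½·ZY·YX·sin Y, we get sin Y = 2·area/(ZY·YX) ≈ 0.66424.
Taking the obtuse solution, ∠Y ≈ 138.38°.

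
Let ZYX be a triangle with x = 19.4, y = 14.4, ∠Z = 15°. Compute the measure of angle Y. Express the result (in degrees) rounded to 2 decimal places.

34.17

By the law of cosines, z² = y² + x² − 2·y·x·cos Z = 44.038, so z ≈ 6.6361.
Law of cosines again: cos Y = (x² + z² − y²)/(2·x·z) ≈ 0.82739, so ∠Y ≈ 34.17°.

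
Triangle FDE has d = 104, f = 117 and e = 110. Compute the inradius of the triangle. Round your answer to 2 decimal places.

31.63

Semiperimeter s = (117 + 104 + 110)/2 = 165.5.
Heron's formula: area = √(165.5·48.5·61.5·55.5) ≈ 5234.2.
Inradius = area/s = 5234.2/165.5 ≈ 31.627.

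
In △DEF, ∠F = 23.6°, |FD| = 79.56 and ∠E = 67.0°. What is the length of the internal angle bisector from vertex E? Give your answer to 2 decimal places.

t_E ≈ 41.21

The third angle is ∠D = 180° − ∠E − ∠F = 89.40°.
Law of sines: |EF| = |FD|·sin D/sin E ≈ 86.426.
Law of sines: |DE| = |FD|·sin F/sin E ≈ 34.602.
The bisector from E has length 2·|DE|·|EF|·cos(∠E/2)/(|DE|+|EF|) ≈ 41.21.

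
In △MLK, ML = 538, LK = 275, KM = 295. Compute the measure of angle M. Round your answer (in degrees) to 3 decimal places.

By the law of cosines, cos M = (KM² + ML² − LK²) / (2·KM·ML) ≈ 0.94778, so ∠M ≈ 18.60°.

∠M ≈ 18.598°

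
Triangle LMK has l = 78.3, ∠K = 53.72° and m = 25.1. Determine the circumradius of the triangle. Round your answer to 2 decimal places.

By the law of cosines, k² = l² + m² − 2·l·m·cos K = 4435, so k ≈ 66.596.
Area = ½·l·m·sin K ≈ 792.16.
Circumradius = k/(2 sin K) ≈ 41.306.

41.31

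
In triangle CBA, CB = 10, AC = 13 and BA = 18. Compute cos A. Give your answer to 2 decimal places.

cos A ≈ 0.84

By the law of cosines, cos A = (BA² + AC² − CB²) / (2·BA·AC) ≈ 0.83974, so ∠A ≈ 32.89°.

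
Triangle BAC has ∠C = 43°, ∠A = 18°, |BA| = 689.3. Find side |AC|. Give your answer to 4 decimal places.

The third angle is ∠B = 180° − ∠A − ∠C = 119.00°.
Law of sines: |AC| = |BA|·sin B/sin C ≈ 883.98.

883.9836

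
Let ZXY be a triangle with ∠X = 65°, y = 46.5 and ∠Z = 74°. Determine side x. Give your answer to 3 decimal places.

The third angle is ∠Y = 180° − ∠Z − ∠X = 41.00°.
Law of sines: x = y·sin X/sin Y ≈ 64.237.

64.237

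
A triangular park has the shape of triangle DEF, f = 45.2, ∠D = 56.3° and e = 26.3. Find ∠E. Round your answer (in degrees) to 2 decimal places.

∠E ≈ 35.56°

By the law of cosines, d² = e² + f² − 2·e·f·cos D = 1415.6, so d ≈ 37.624.
Law of cosines again: cos E = (f² + d² − e²)/(2·f·d) ≈ 0.81351, so ∠E ≈ 35.56°.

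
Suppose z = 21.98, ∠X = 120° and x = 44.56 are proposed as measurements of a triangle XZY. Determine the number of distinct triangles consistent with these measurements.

1

z·sin X = 21.98·sin(120°) ≈ 19.04.
Since ∠X is not acute, a triangle exists only if x > z; here x > z, so there is exactly one triangle.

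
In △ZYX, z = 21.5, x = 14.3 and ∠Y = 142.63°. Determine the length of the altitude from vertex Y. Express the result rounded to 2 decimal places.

5.49

By the law of cosines, y² = x² + z² − 2·x·z·cos Y = 1155.4, so y ≈ 33.991.
Area = ½·x·z·sin Y ≈ 93.305.
The altitude from Y has length 2·area/y ≈ 5.4899.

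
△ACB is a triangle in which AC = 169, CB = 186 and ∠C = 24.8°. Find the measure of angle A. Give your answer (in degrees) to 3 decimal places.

89.887

By the law of cosines, BA² = AC² + CB² − 2·AC·CB·cos C = 6086.8, so BA ≈ 78.018.
Law of cosines again: cos A = (BA² + AC² − CB²)/(2·BA·AC) ≈ 0.00197, so ∠A ≈ 89.89°.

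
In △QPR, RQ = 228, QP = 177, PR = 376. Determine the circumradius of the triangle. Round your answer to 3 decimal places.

By the law of cosines, cos Q = (RQ² + QP² − PR²) / (2·RQ·QP) ≈ -0.71938, so ∠Q ≈ 136.00°.
Circumradius = PR/(2 sin Q) ≈ 270.65.

270.655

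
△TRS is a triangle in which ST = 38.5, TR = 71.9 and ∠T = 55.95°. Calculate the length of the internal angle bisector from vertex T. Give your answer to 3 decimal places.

By the law of cosines, RS² = ST² + TR² − 2·ST·TR·cos T = 3552, so RS ≈ 59.599.
The bisector from T has length 2·ST·TR·cos(∠T/2)/(ST+TR) ≈ 44.288.

t_T ≈ 44.288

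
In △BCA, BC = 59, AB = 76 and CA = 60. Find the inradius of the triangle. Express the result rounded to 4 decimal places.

17.8428

Semiperimeter s = (60 + 76 + 59)/2 = 97.5.
Heron's formula: area = √(97.5·37.5·21.5·38.5) ≈ 1739.7.
Inradius = area/s = 1739.7/97.5 ≈ 17.843.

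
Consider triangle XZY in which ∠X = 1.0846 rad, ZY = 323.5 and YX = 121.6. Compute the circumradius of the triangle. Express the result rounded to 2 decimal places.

R ≈ 182.95

Law of sines: sin Z = YX·sin X/ZY ≈ 0.33233.
Since ZY ≥ YX, only the acute value applies: ∠Z ≈ 0.3388 rad.
Then ∠Y = π − ∠X − ∠Z ≈ 1.7182 rad.
Law of sines gives XZ = ZY·sin Y/sin X ≈ 361.93.
Circumradius = ZY/(2 sin X) ≈ 182.95.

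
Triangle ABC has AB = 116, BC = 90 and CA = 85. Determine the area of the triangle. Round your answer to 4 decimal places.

3796.3538

Semiperimeter s = (90 + 85 + 116)/2 = 145.5.
Heron's formula: area = √(145.5·55.5·60.5·29.5) ≈ 3796.4.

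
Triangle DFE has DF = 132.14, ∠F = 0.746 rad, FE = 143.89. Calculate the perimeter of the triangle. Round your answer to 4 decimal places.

perimeter ≈ 377.2117

By the law of cosines, ED² = DF² + FE² − 2·DF·FE·cos F = 10238, so ED ≈ 101.18.
Semiperimeter s = (143.89+101.18+132.14)/2 = 188.61.
Perimeter = 143.89 + 101.18 + 132.14 = 377.21.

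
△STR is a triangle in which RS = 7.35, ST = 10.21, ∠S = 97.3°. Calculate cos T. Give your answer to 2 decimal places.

By the law of cosines, TR² = RS² + ST² − 2·RS·ST·cos S = 177.34, so TR ≈ 13.317.
Law of cosines again: cos T = (ST² + TR² − RS²)/(2·ST·TR) ≈ 0.83683, so ∠T ≈ 33.19°.

cos T ≈ 0.84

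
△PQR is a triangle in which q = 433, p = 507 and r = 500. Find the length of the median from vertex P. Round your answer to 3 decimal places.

m_P ≈ 393.042

Median from P: ½√(2·q² + 2·r² − p²) ≈ 393.04.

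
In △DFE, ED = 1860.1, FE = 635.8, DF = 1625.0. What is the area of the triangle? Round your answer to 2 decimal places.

Semiperimeter s = (635.8 + 1860.1 + 1625)/2 = 2060.4.
Heron's formula: area = √(2060.4·1424.6·200.35·435.45) ≈ 5.0606e+05.

area ≈ 506056.44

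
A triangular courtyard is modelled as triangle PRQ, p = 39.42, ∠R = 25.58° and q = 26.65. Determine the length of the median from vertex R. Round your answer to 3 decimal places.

By the law of cosines, r² = q² + p² − 2·q·p·cos R = 369.01, so r ≈ 19.21.
Median from R: ½√(2·q² + 2·p² − r²) ≈ 32.246.

m_R ≈ 32.246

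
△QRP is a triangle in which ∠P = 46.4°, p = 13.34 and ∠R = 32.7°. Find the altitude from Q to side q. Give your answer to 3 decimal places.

7.207

The third angle is ∠Q = 180° − ∠R − ∠P = 100.90°.
Law of sines: q = p·sin Q/sin P ≈ 18.089.
Law of sines: r = p·sin R/sin P ≈ 9.9518.
Area = ½·p·q·sin R ≈ 65.181.
The altitude from Q has length 2·area/q ≈ 7.2068.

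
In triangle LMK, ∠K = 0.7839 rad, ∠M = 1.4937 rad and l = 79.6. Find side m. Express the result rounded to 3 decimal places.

104.365

The third angle is ∠L = π − ∠M − ∠K = 0.8640 rad.
Law of sines: m = l·sin M/sin L ≈ 104.37.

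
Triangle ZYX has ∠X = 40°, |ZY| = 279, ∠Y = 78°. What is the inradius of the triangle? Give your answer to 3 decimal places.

96.234

The third angle is ∠Z = 180° − ∠Y − ∠X = 62.00°.
Law of sines: |YX| = |ZY|·sin Z/sin X ≈ 383.24.
Law of sines: |XZ| = |ZY|·sin Y/sin X ≈ 424.56.
Area = ½·|ZY|·|YX|·sin Y ≈ 52294.
Semiperimeter s = (383.24+424.56+279)/2 = 543.4.
Inradius = area/s = 52294/543.4 ≈ 96.234.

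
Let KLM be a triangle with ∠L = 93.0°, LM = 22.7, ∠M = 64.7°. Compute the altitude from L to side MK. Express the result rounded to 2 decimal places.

The third angle is ∠K = 180° − ∠L − ∠M = 22.30°.
Law of sines: MK = LM·sin L/sin K ≈ 59.74.
Law of sines: KL = LM·sin M/sin K ≈ 54.084.
Area = ½·LM·MK·sin M ≈ 613.02.
The altitude from L has length 2·area/MK ≈ 20.523.

20.52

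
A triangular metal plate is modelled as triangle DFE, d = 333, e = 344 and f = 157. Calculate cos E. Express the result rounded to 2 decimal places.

By the law of cosines, cos E = (d² + f² − e²) / (2·d·f) ≈ 0.16451, so ∠E ≈ 80.53°.

0.16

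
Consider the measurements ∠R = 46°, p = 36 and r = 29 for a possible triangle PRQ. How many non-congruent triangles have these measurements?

p·sin R = 36·sin(46°) ≈ 25.9.
Since p sin R < r < p (25.9 < 29 < 36), two triangles exist.

2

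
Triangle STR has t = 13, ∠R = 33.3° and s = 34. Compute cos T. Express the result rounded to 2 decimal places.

By the law of cosines, r² = s² + t² − 2·s·t·cos R = 586.15, so r ≈ 24.21.
Law of cosines again: cos T = (r² + s² − t²)/(2·r·s) ≈ 0.95556, so ∠T ≈ 17.15°.

0.96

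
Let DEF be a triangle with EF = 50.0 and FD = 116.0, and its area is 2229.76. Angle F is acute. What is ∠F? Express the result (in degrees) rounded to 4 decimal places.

50.2537

From area = ½·EF·FD·sin F, we get sin F = 2·area/(EF·FD) ≈ 0.76888.
Taking the acute solution, ∠F ≈ 50.25°.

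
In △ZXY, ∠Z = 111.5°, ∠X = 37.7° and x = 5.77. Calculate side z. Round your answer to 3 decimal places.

8.779

The third angle is ∠Y = 180° − ∠Z − ∠X = 30.80°.
Law of sines: z = x·sin Z/sin X ≈ 8.7789.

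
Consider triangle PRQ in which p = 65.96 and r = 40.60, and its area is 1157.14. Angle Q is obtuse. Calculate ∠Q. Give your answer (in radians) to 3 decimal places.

2.098

From area = ½·p·r·sin Q, we get sin Q = 2·area/(p·r) ≈ 0.86419.
Taking the obtuse solution, ∠Q ≈ 2.098 rad.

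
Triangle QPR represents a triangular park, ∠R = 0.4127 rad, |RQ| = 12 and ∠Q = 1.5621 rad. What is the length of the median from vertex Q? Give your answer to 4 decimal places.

m_Q ≈ 6.5668

The third angle is ∠P = π − ∠R − ∠Q = 1.1668 rad.
Law of sines: |PR| = |RQ|·sin Q/sin P ≈ 13.05.
Law of sines: |QP| = |RQ|·sin R/sin P ≈ 5.2344.
Median from Q: ½√(2·|RQ|² + 2·|QP|² − |PR|²) ≈ 6.5668.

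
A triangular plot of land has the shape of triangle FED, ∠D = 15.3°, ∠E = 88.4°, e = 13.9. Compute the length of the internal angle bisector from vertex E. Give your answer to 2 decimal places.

4.14

The third angle is ∠F = 180° − ∠E − ∠D = 76.30°.
Law of sines: f = e·sin F/sin E ≈ 13.51.
Law of sines: d = e·sin D/sin E ≈ 3.6693.
The bisector from E has length 2·d·f·cos(∠E/2)/(d+f) ≈ 4.1374.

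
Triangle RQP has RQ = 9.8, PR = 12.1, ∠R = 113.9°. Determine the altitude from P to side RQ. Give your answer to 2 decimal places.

11.06

By the law of cosines, QP² = PR² + RQ² − 2·PR·RQ·cos R = 338.53, so QP ≈ 18.399.
Area = ½·PR·RQ·sin R ≈ 54.206.
The altitude from P has length 2·area/RQ ≈ 11.062.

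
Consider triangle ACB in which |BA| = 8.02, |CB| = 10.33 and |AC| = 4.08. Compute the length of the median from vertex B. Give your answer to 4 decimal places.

m_B ≈ 9.0196

Median from B: ½√(2·|CB|² + 2·|BA|² − |AC|²) ≈ 9.0196.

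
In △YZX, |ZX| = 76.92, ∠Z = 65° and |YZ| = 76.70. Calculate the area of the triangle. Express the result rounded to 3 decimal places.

Area = ½·|YZ|·|ZX|·sin Z ≈ 2673.5.

area ≈ 2673.501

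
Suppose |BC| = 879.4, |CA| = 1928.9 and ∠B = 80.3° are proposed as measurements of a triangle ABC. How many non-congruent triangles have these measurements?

|BC|·sin B = 879.4·sin(80.3°) ≈ 866.8.
Since |CA| ≥ |BC|, exactly one triangle exists.

1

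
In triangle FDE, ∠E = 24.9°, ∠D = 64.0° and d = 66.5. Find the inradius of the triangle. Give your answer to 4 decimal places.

12.0681

The third angle is ∠F = 180° − ∠D − ∠E = 91.10°.
Law of sines: f = d·sin F/sin D ≈ 73.974.
Law of sines: e = d·sin E/sin D ≈ 31.152.
Area = ½·d·f·sin E ≈ 1035.6.
Semiperimeter s = (73.974+66.5+31.152)/2 = 85.813.
Inradius = area/s = 1035.6/85.813 ≈ 12.068.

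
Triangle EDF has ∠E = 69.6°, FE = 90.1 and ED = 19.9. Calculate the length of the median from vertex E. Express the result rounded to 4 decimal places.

By the law of cosines, DF² = FE² + ED² − 2·FE·ED·cos E = 7264, so DF ≈ 85.229.
Median from E: ½√(2·FE² + 2·ED² − DF²) ≈ 49.406.

49.4065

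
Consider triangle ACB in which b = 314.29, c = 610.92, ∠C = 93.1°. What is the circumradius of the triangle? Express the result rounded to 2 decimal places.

Law of sines: sin B = b·sin C/c ≈ 0.51370.
Since c ≥ b, only the acute value applies: ∠B ≈ 30.91°.
Then ∠A = 180° − ∠C − ∠B ≈ 55.99°.
Law of sines gives a = c·sin A/sin C ≈ 507.15.
Circumradius = c/(2 sin C) ≈ 305.91.

305.91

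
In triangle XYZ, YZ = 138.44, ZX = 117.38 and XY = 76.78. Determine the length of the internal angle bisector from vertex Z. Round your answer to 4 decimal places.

t_Z ≈ 121.5989

By the law of cosines, cos Z = (YZ² + ZX² − XY²) / (2·YZ·ZX) ≈ 0.83226, so ∠Z ≈ 33.67°.
The bisector from Z has length 2·YZ·ZX·cos(∠Z/2)/(YZ+ZX) ≈ 121.6.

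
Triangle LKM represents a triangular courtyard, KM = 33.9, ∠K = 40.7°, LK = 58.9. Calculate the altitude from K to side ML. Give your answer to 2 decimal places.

By the law of cosines, ML² = LK² + KM² − 2·LK·KM·cos K = 1590.9, so ML ≈ 39.886.
Area = ½·LK·KM·sin K ≈ 651.03.
The altitude from K has length 2·area/ML ≈ 32.645.

h_K ≈ 32.64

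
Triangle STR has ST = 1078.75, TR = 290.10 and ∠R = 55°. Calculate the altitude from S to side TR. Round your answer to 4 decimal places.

998.2554

Law of sines: sin S = TR·sin R/ST ≈ 0.22029.
Since ST ≥ TR, only the acute value applies: ∠S ≈ 12.73°.
Then ∠T = 180° − ∠R − ∠S ≈ 112.27°.
Law of sines gives RS = ST·sin T/sin R ≈ 1218.6.
Area = ½·ST·TR·sin T ≈ 1.448e+05.
The altitude from S has length 2·area/TR ≈ 998.26.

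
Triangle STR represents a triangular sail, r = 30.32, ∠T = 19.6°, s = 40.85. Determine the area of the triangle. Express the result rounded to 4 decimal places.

Area = ½·r·s·sin T ≈ 207.74.

area ≈ 207.7405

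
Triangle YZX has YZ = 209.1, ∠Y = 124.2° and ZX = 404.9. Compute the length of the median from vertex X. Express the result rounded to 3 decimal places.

319.275

Law of sines: sin X = YZ·sin Y/ZX ≈ 0.42712.
Since ZX ≥ YZ, only the acute value applies: ∠X ≈ 25.29°.
Then ∠Z = 180° − ∠Y − ∠X ≈ 30.51°.
Law of sines gives XY = ZX·sin Z/sin Y ≈ 248.58.
Median from X: ½√(2·ZX² + 2·XY² − YZ²) ≈ 319.27.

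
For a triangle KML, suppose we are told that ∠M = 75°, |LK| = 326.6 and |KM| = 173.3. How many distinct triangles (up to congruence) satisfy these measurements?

|KM|·sin M = 173.3·sin(75°) ≈ 167.4.
Since |LK| ≥ |KM|, exactly one triangle exists.

1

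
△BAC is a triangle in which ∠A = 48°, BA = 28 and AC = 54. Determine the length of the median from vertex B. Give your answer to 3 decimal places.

By the law of cosines, CB² = BA² + AC² − 2·BA·AC·cos A = 1676.5, so CB ≈ 40.946.
Median from B: ½√(2·CB² + 2·BA² − AC²) ≈ 22.389.

22.389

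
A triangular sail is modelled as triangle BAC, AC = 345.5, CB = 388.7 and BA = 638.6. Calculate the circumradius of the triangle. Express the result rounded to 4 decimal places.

By the law of cosines, cos B = (CB² + BA² − AC²) / (2·CB·BA) ≈ 0.88534, so ∠B ≈ 27.71°.
Circumradius = AC/(2 sin B) ≈ 371.56.

R ≈ 371.5575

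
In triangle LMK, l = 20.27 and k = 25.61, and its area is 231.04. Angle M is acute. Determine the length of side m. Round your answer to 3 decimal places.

24.364

From area = ½·k·l·sin M, we get sin M = 2·area/(k·l) ≈ 0.89013.
Taking the acute solution, ∠M ≈ 62.89°.
Law of cosines then gives m ≈ 24.364.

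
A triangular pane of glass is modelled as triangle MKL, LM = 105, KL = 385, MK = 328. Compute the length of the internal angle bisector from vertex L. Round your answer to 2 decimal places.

By the law of cosines, cos L = (KL² + LM² − MK²) / (2·KL·LM) ≈ 0.63904, so ∠L ≈ 50.28°.
The bisector from L has length 2·KL·LM·cos(∠L/2)/(KL+LM) ≈ 149.37.

t_L ≈ 149.37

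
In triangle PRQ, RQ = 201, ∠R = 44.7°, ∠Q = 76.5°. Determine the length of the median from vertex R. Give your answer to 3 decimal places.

The third angle is ∠P = 180° − ∠R − ∠Q = 58.80°.
Law of sines: QP = RQ·sin R/sin P ≈ 165.29.
Law of sines: PR = RQ·sin Q/sin P ≈ 228.49.
Median from R: ½√(2·PR² + 2·RQ² − QP²) ≈ 198.68.

m_R ≈ 198.684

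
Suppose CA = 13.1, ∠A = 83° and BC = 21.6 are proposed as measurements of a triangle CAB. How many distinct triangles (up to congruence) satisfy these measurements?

1

CA·sin A = 13.1·sin(83°) ≈ 13.
Since BC ≥ CA, exactly one triangle exists.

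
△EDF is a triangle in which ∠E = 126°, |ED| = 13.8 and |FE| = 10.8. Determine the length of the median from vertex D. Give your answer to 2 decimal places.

17.53

By the law of cosines, |DF|² = |FE|² + |ED|² − 2·|FE|·|ED|·cos E = 482.29, so |DF| ≈ 21.961.
Median from D: ½√(2·|ED|² + 2·|DF|² − |FE|²) ≈ 17.527.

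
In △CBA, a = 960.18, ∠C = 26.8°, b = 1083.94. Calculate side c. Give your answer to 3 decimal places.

488.779

By the law of cosines, c² = b² + a² − 2·b·a·cos C = 2.3891e+05, so c ≈ 488.78.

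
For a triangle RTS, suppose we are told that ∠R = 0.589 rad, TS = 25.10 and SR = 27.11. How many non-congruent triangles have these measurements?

SR·sin R = 27.11·sin(0.589 rad) ≈ 15.06.
Since SR sin R < TS < SR (15.06 < 25.10 < 27.11), two triangles exist.

2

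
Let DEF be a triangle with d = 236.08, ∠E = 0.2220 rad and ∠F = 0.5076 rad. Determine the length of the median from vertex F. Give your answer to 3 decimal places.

The third angle is ∠D = π − ∠E − ∠F = 2.4120 rad.
Law of sines: e = d·sin E/sin D ≈ 77.982.
Law of sines: f = d·sin F/sin D ≈ 172.16.
Median from F: ½√(2·d² + 2·e² − f²) ≈ 153.29.

153.291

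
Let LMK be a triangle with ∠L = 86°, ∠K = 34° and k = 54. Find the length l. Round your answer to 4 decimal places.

The third angle is ∠M = 180° − ∠K − ∠L = 60.00°.
Law of sines: l = k·sin L/sin K ≈ 96.333.

96.3325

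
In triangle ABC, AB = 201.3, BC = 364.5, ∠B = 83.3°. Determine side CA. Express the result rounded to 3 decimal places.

By the law of cosines, CA² = AB² + BC² − 2·AB·BC·cos B = 1.5626e+05, so CA ≈ 395.3.

395.298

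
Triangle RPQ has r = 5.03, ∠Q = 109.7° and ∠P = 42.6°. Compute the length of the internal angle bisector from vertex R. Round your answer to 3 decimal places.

8.274

The third angle is ∠R = 180° − ∠P − ∠Q = 27.70°.
Law of sines: p = r·sin P/sin R ≈ 7.3244.
Law of sines: q = r·sin Q/sin R ≈ 10.188.
The bisector from R has length 2·p·q·cos(∠R/2)/(p+q) ≈ 8.2741.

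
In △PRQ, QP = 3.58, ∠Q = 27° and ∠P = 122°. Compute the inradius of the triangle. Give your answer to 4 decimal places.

r ≈ 0.7585

The third angle is ∠R = 180° − ∠Q − ∠P = 31.00°.
Law of sines: RQ = QP·sin P/sin R ≈ 5.8947.
Law of sines: PR = QP·sin Q/sin R ≈ 3.1557.
Area = ½·QP·RQ·sin Q ≈ 4.7903.
Semiperimeter s = (5.8947+3.58+3.1557)/2 = 6.3152.
Inradius = area/s = 4.7903/6.3152 ≈ 0.75854.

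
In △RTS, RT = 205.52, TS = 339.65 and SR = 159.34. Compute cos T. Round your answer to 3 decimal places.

By the law of cosines, cos T = (RT² + TS² − SR²) / (2·RT·TS) ≈ 0.94701, so ∠T ≈ 18.74°.

cos T ≈ 0.947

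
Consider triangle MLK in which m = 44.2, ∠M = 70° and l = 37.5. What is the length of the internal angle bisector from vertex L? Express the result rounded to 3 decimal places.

37.360

Law of sines: sin L = l·sin M/m ≈ 0.79725.
Since m ≥ l, only the acute value applies: ∠L ≈ 52.87°.
Then ∠K = 180° − ∠M − ∠L ≈ 57.13°.
Law of sines gives k = m·sin K/sin M ≈ 39.507.
The bisector from L has length 2·k·m·cos(∠L/2)/(k+m) ≈ 37.36.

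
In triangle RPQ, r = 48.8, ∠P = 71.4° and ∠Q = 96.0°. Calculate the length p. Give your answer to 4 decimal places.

The third angle is ∠R = 180° − ∠P − ∠Q = 12.60°.
Law of sines: p = r·sin P/sin R ≈ 212.02.

212.0217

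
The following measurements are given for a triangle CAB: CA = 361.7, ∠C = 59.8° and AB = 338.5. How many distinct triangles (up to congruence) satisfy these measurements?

2

CA·sin C = 361.7·sin(59.8°) ≈ 312.6.
Since CA sin C < AB < CA (312.6 < 338.5 < 361.7), two triangles exist.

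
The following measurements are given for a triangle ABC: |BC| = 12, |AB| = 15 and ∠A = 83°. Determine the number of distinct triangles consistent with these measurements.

0

|AB|·sin A = 15·sin(83°) ≈ 14.89.
Since |BC| = 12 < 14.89 = |AB| sin A, no triangle exists.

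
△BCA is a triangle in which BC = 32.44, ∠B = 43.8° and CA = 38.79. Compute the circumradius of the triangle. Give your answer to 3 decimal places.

Law of sines: sin A = BC·sin B/CA ≈ 0.57884.
Since CA ≥ BC, only the acute value applies: ∠A ≈ 35.37°.
Then ∠C = 180° − ∠B − ∠A ≈ 100.83°.
Law of sines gives AB = CA·sin C/sin B ≈ 55.045.
Circumradius = CA/(2 sin B) ≈ 28.022.

28.022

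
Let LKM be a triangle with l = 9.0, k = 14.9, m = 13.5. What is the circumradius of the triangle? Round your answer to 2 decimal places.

7.56

By the law of cosines, cos L = (k² + m² − l²) / (2·k·m) ≈ 0.80353, so ∠L ≈ 36.53°.
Circumradius = l/(2 sin L) ≈ 7.5597.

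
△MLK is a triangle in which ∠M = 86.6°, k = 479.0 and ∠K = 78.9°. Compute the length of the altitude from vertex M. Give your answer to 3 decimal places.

h_M ≈ 119.932

The third angle is ∠L = 180° − ∠K − ∠M = 14.50°.
Law of sines: m = k·sin M/sin K ≈ 487.27.
Law of sines: l = k·sin L/sin K ≈ 122.22.
Area = ½·k·m·sin L ≈ 29220.
The altitude from M has length 2·area/m ≈ 119.93.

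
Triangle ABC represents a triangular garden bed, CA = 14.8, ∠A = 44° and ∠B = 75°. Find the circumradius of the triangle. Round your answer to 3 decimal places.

R ≈ 7.661

The third angle is ∠C = 180° − ∠A − ∠B = 61.00°.
Law of sines: BC = CA·sin A/sin B ≈ 10.644.
Law of sines: AB = CA·sin C/sin B ≈ 13.401.
Circumradius = CA/(2 sin B) ≈ 7.661.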